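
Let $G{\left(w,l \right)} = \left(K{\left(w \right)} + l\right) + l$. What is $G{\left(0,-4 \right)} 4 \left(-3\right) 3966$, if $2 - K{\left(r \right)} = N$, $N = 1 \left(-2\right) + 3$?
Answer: $333144$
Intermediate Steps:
$N = 1$ ($N = -2 + 3 = 1$)
$K{\left(r \right)} = 1$ ($K{\left(r \right)} = 2 - 1 = 1$)
$G{\left(w,l \right)} = 1 + 2 l$ ($G{\left(w,l \right)} = \left(1 + l\right) + l = 1 + 2 l$)
$G{\left(0,-4 \right)} 4 \left(-3\right) 3966 = \left(1 + 2 \left(-4\right)\right) 4 \left(-3\right) 3966 = \left(1 - 8\right) 4 \left(-3\right) 3966 = \left(-7\right) 4 \left(-3\right) 3966 = \left(-28\right) \left(-3\right) 3966 = 84 \cdot 3966 = 333144$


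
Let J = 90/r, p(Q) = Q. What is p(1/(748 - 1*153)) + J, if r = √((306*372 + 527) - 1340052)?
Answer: 1/595 - 90*I*√2317/53291 ≈ 0.0016807 - 0.081293*I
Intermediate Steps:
r = 23*I*√2317 (r = √((113832 + 527) - 1340052) = √(114359 - 1340052) = √(-1225693) = 23*I*√2317 ≈ 1107.1*I)
J = -90*I*√2317/53291 (J = 90/((23*I*√2317)) = 90*(-I*√2317/53291) = -90*I*√2317/53291 ≈ -0.081293*I)
p(1/(748 - 1*153)) + J = 1/(748 - 1*153) - 90*I*√2317/53291 = 1/(748 - 153) - 90*I*√2317/53291 = 1/595 - 90*I*√2317/53291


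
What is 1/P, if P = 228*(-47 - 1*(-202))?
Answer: 1/35340 ≈ 2.8297e-5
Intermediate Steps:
P = 35340 (P = 228*(-47 + 202) = 228*155 = 35340)
1/P = 1/35340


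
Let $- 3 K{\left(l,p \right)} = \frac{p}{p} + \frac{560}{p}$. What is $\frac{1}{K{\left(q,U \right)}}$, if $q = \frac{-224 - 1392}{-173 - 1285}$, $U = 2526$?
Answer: $- \frac{3789}{1543} \approx -2.4556$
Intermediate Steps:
$q = \frac{808}{729}$ ($q = - \frac{1616}{-1458} = \left(-1616\right) \left(- \frac{1}{1458}\right) = \frac{808}{729} \approx 1.1084$)
$K{\left(l,p \right)} = - \frac{1}{3} - \frac{560}{3 p}$ ($K{\left(l,p \right)} = - \frac{\frac{p}{p} + \frac{560}{p}}{3} = - \frac{1 + \frac{560}{p}}{3} = - \frac{1}{3} - \frac{560}{3 p}$)
$\frac{1}{K{\left(q,U \right)}} = \frac{1}{\frac{1}{3} \cdot \frac{1}{2526} \left(-560 - 2526\right)} = \frac{1}{\frac{1}{3} \cdot \frac{1}{2526} \left(-3086\right)} = \frac{1}{- \frac{1543}{3789}} = - \frac{3789}{1543}$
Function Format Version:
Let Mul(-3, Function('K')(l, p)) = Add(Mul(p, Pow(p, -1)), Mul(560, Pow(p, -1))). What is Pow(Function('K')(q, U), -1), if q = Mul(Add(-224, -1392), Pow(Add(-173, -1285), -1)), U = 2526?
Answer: Rational(-3789, 1543) ≈ -2.4556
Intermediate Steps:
q = Rational(808, 729) (q = Mul(-1616, Pow(-1458, -1)) = Mul(-1616, Rational(-1, 1458)) = Rational(808, 729) ≈ 1.1084)
Function('K')(l, p) = Add(Rational(-1, 3), Mul(Rational(-560, 3), Pow(p, -1))) (Function('K')(l, p) = Mul(Rational(-1, 3), Add(Mul(p, Pow(p, -1)), Mul(560, Pow(p, -1)))) = Mul(Rational(-1, 3), Add(1, Mul(560, Pow(p, -1)))) = Add(Rational(-1, 3), Mul(Rational(-560, 3), Pow(p, -1))))
Pow(Function('K')(q, U), -1) = Pow(Mul(Rational(1, 3), Pow(2526, -1), Add(-560, Mul(-1, 2526))), -1) = Pow(Mul(Rational(1, 3), Rational(1, 2526), Add(-560, -2526)), -1) = Pow(Mul(Rational(1, 3), Rational(1, 2526), -3086), -1) = Pow(Rational(-1543, 3789), -1) = Rational(-3789, 1543)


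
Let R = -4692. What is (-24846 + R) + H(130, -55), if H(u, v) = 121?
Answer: -29417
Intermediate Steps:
(-24846 + R) + H(130, -55) = (-24846 - 4692) + 121 = -29538 + 121 = -29417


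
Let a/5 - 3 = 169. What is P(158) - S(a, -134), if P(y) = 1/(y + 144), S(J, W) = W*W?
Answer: -5422711/302 ≈ -17956.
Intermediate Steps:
a = 860 (a = 15 + 5*169 = 15 + 845 = 860)
S(J, W) = W²
P(y) = 1/(144 + y)
P(158) - S(a, -134) = 1/(144 + 158) - 1*(-134)² = 1/302 - 1*17956 = 1/302 - 17956 = -5422711/302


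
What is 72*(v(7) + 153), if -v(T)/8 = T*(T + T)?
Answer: -45432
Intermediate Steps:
v(T) = -16*T² (v(T) = -8*T*(T + T) = -8*T*2*T = -16*T²)
72*(v(7) + 153) = 72*(-16*7² + 153) = 72*(-16*49 + 153) = 72*(-784 + 153) = 72*(-631) = -45432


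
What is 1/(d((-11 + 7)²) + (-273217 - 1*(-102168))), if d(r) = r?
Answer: -1/171033 ≈ -5.8468e-6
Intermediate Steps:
1/(d((-11 + 7)²) + (-273217 - 1*(-102168))) = 1/((-11 + 7)² + (-273217 - 1*(-102168))) = 1/((-4)² + (-273217 + 102168)) = 1/(16 - 171049) = 1/(-171033) = -1/171033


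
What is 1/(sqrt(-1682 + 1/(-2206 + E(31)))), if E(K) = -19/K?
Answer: -I*sqrt(7870490570605)/115057241 ≈ -0.024383*I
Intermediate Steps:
1/(sqrt(-1682 + 1/(-2206 + E(31)))) = 1/(sqrt(-1682 + 1/(-2206 - 19/31))) = 1/(sqrt(-1682 + 1/(-68405/31))) = 1/(sqrt(-1682 - 31/68405)) = 1/(sqrt(-115057241/68405)) = 1/(I*sqrt(7870490570605)/68405) = -I*sqrt(7870490570605)/115057241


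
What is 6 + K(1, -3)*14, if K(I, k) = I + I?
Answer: 34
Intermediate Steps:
K(I, k) = 2*I
6 + K(1, -3)*14 = 6 + (2*1)*14 = 6 + 2*14 = 6 + 28 = 34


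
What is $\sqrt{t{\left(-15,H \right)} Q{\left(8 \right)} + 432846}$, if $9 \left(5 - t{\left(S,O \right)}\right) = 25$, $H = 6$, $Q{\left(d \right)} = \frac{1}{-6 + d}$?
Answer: $\frac{2 \sqrt{973906}}{3} \approx 657.91$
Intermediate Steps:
$t{\left(S,O \right)} = \frac{20}{9}$ ($t{\left(S,O \right)} = 5 - \frac{25}{9} = \frac{20}{9}$)
$\sqrt{t{\left(-15,H \right)} Q{\left(8 \right)} + 432846} = \sqrt{\frac{20}{9 \left(-6 + 8\right)} + 432846} = \sqrt{\frac{20}{9 \cdot 2} + 432846} = \sqrt{\frac{20}{9} \cdot \frac{1}{2} + 432846} = \sqrt{\frac{10}{9} + 432846} = \sqrt{\frac{3895624}{9}} = \frac{2 \sqrt{973906}}{3}$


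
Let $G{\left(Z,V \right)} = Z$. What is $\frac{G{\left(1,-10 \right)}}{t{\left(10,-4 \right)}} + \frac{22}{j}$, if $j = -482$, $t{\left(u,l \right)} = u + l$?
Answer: $\frac{175}{1446} \approx 0.12102$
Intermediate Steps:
$t{\left(u,l \right)} = l + u$
$\frac{G{\left(1,-10 \right)}}{t{\left(10,-4 \right)}} + \frac{22}{j} = 1 \frac{1}{-4 + 10} + \frac{22}{-482} = 1 \cdot \frac{1}{6} + 22 \left(- \frac{1}{482}\right) = 1 \cdot \frac{1}{6} - \frac{11}{241} = \frac{1}{6} - \frac{11}{241} = \frac{175}{1446}$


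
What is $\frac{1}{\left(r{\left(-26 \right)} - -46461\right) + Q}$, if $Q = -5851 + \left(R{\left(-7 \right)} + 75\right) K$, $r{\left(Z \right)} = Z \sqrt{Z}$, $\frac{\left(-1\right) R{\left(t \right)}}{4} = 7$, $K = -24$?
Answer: $\frac{19741}{779422950} + \frac{13 i \sqrt{26}}{779422950} \approx 2.5328 \cdot 10^{-5} + 8.5047 \cdot 10^{-8} i$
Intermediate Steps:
$R{\left(t \right)} = -28$ ($R{\left(t \right)} = \left(-4\right) 7 = -28$)
$r{\left(Z \right)} = Z^{\frac{3}{2}}$
$Q = -6979$ ($Q = -5851 + \left(-28 + 75\right) \left(-24\right) = -5851 + 47 \left(-24\right) = -5851 - 1128 = -6979$)
$\frac{1}{\left(r{\left(-26 \right)} - -46461\right) + Q} = \frac{1}{\left(\left(-26\right)^{\frac{3}{2}} - -46461\right) - 6979} = \frac{1}{\left(- 26 i \sqrt{26} + 46461\right) - 6979} = \frac{1}{\left(46461 - 26 i \sqrt{26}\right) - 6979} = \frac{1}{39482 - 26 i \sqrt{26}}$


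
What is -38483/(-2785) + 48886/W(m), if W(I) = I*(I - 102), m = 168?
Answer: 281423507/15440040 ≈ 18.227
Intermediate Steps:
W(I) = I*(-102 + I)
-38483/(-2785) + 48886/W(m) = -38483/(-2785) + 48886/((168*(-102 + 168))) = -38483*(-1/2785) + 48886/((168*66)) = 38483/2785 + 48886/11088 = 38483/2785 + 48886*(1/11088) = 38483/2785 + 24443/5544 = 281423507/15440040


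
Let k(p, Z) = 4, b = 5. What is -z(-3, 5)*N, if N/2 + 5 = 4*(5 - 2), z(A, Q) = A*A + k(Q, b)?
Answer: -182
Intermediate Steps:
z(A, Q) = 4 + A² (z(A, Q) = A*A + 4 = A² + 4 = 4 + A²)
N = 14 (N = -10 + 2*(4*(5 - 2)) = -10 + 2*(4*3) = -10 + 2*12 = -10 + 24 = 14)
-z(-3, 5)*N = -(4 + (-3)²)*14 = -(4 + 9)*14 = -13*14 = -1*182 = -182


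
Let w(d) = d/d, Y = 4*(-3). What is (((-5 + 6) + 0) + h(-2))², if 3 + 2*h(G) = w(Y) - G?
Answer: 1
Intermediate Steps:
Y = -12
w(d) = 1
h(G) = -1 - G/2 (h(G) = -3/2 + (1 - G)/2 = -3/2 + (½ - G/2) = -1 - G/2)
(((-5 + 6) + 0) + h(-2))² = (((-5 + 6) + 0) + (-1 - ½*(-2)))² = ((1 + 0) + (-1 + 1))² = (1 + 0)² = 1² = 1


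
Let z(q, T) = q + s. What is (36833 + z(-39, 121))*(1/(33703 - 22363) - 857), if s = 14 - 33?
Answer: -71478677545/2268 ≈ -3.1516e+7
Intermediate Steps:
s = -19
z(q, T) = -19 + q (z(q, T) = q - 19 = -19 + q)
(36833 + z(-39, 121))*(1/(33703 - 22363) - 857) = (36833 + (-19 - 39))*(1/(33703 - 22363) - 857) = (36833 - 58)*(1/11340 - 857) = 36775*(1/11340 - 857) = 36775*(-9718379/11340) = -71478677545/2268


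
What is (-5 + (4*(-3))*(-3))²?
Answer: 961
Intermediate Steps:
(-5 + (4*(-3))*(-3))² = (-5 - 12*(-3))² = (-5 + 36)² = 31² = 961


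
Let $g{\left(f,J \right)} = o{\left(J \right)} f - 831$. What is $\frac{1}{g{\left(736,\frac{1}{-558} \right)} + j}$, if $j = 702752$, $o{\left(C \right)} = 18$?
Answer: $\frac{1}{715169} \approx 1.3983 \cdot 10^{-6}$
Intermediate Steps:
$g{\left(f,J \right)} = -831 + 18 f$ ($g{\left(f,J \right)} = 18 f - 831 = -831 + 18 f$)
$\frac{1}{g{\left(736,\frac{1}{-558} \right)} + j} = \frac{1}{\left(-831 + 18 \cdot 736\right) + 702752} = \frac{1}{\left(-831 + 13248\right) + 702752} = \frac{1}{12417 + 702752} = \frac{1}{715169}$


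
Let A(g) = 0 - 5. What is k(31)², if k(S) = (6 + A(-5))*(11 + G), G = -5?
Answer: 36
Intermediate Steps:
A(g) = -5
k(S) = 6 (k(S) = (6 - 5)*(11 - 5) = 1*6 = 6)
k(31)² = 6² = 36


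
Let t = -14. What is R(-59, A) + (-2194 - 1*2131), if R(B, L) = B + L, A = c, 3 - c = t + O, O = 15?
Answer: -4382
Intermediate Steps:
c = 2 (c = 3 - (-14 + 15) = 3 - 1*1 = 3 - 1 = 2)
A = 2
R(-59, A) + (-2194 - 1*2131) = (-59 + 2) + (-2194 - 1*2131) = -57 + (-2194 - 2131) = -57 - 4325 = -4382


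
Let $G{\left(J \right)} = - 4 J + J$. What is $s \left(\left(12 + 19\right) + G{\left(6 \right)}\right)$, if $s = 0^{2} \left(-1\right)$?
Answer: $0$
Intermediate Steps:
$s = 0$ ($s = 0 \left(-1\right) = 0$)
$G{\left(J \right)} = - 3 J$
$s \left(\left(12 + 19\right) + G{\left(6 \right)}\right) = 0 \left(\left(12 + 19\right) - 18\right) = 0 \left(31 - 18\right) = 0 \cdot 13 = 0$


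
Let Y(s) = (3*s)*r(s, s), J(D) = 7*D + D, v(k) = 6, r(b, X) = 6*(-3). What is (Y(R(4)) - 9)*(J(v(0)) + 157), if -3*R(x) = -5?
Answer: -20295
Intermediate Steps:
R(x) = 5/3 (R(x) = -⅓*(-5) = 5/3)
r(b, X) = -18
J(D) = 8*D
Y(s) = -54*s (Y(s) = (3*s)*(-18) = -54*s)
(Y(R(4)) - 9)*(J(v(0)) + 157) = (-54*5/3 - 9)*(8*6 + 157) = (-90 - 9)*(48 + 157) = -99*205 = -20295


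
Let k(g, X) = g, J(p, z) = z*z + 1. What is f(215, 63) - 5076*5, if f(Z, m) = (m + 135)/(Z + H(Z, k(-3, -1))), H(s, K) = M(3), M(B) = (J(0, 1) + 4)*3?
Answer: -5913342/233 ≈ -25379.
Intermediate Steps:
J(p, z) = 1 + z² (J(p, z) = z² + 1 = 1 + z²)
M(B) = 18 (M(B) = ((1 + 1²) + 4)*3 = ((1 + 1) + 4)*3 = (2 + 4)*3 = 6*3 = 18)
H(s, K) = 18
f(Z, m) = (135 + m)/(18 + Z) (f(Z, m) = (m + 135)/(Z + 18) = (135 + m)/(18 + Z))
f(215, 63) - 5076*5 = (135 + 63)/(18 + 215) - 5076*5 = 198/233 - 1*25380 = (1/233)*198 - 25380 = 198/233 - 25380 = -5913342/233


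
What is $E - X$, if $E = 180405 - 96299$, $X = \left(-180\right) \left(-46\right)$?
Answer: $75826$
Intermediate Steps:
$X = 8280$
$E = 84106$ ($E = 180405 - 96299 = 84106$)
$E - X = 84106 - 8280 = 75826$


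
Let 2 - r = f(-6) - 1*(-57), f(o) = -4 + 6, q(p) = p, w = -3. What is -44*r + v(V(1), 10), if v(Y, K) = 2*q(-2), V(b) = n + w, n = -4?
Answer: 2504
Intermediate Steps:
V(b) = -7 (V(b) = -4 - 3 = -7)
v(Y, K) = -4 (v(Y, K) = 2*(-2) = -4)
f(o) = 2
r = -57 (r = 2 - (2 - 1*(-57)) = 2 - (2 + 57) = 2 - 1*59 = 2 - 59 = -57)
-44*r + v(V(1), 10) = -44*(-57) - 4 = 2508 - 4 = 2504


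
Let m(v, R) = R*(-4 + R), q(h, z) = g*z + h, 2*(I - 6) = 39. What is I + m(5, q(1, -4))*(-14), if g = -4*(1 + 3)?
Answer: -110969/2 ≈ -55485.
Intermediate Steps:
I = 51/2 (I = 6 + (1/2)*39 = 6 + 39/2 = 51/2 ≈ 25.500)
g = -16 (g = -4*4 = -16)
q(h, z) = h - 16*z (q(h, z) = -16*z + h = h - 16*z)
I + m(5, q(1, -4))*(-14) = 51/2 + ((1 - 16*(-4))*(-4 + (1 - 16*(-4))))*(-14) = 51/2 + ((1 + 64)*(-4 + (1 + 64)))*(-14) = 51/2 + (65*(-4 + 65))*(-14) = 51/2 + (65*61)*(-14) = 51/2 + 3965*(-14) = 51/2 - 55510 = -110969/2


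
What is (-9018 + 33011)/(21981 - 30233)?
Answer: -23993/8252 ≈ -2.9075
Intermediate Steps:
(-9018 + 33011)/(21981 - 30233) = 23993/(-8252) = 23993*(-1/8252) = -23993/8252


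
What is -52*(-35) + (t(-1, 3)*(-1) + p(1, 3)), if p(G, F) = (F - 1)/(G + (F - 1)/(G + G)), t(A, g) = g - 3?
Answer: 1821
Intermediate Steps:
t(A, g) = -3 + g
p(G, F) = (-1 + F)/(G + (-1 + F)/(2*G)) (p(G, F) = (-1 + F)/(G + (-1 + F)/((2*G))) = (-1 + F)/(G + (-1 + F)*(1/(2*G))) = (-1 + F)/(G + (-1 + F)/(2*G)))
-52*(-35) + (t(-1, 3)*(-1) + p(1, 3)) = -52*(-35) + ((-3 + 3)*(-1) + 2*1*(-1 + 3)/(-1 + 3 + 2*1**2)) = 1820 + (0*(-1) + 2*1*2/(-1 + 3 + 2*1)) = 1820 + (0 + 2*1*2/(-1 + 3 + 2)) = 1820 + (0 + 2*1*2/4) = 1820 + (0 + 2*1*(1/4)*2) = 1820 + (0 + 1) = 1820 + 1 = 1821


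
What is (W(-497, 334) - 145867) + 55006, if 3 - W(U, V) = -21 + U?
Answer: -90340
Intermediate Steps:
W(U, V) = 24 - U (W(U, V) = 3 - (-21 + U) = 3 + (21 - U) = 24 - U)
(W(-497, 334) - 145867) + 55006 = ((24 - 1*(-497)) - 145867) + 55006 = ((24 + 497) - 145867) + 55006 = (521 - 145867) + 55006 = -145346 + 55006 = -90340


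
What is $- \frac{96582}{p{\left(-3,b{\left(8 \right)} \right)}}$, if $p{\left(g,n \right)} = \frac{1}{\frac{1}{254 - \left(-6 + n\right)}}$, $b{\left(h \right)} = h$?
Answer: $- \frac{16097}{42} \approx -383.26$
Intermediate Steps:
$p{\left(g,n \right)} = 260 - n$ ($p{\left(g,n \right)} = \frac{1}{\frac{1}{260 - n}} = 260 - n$)
$- \frac{96582}{p{\left(-3,b{\left(8 \right)} \right)}} = - \frac{96582}{260 - 8} = - \frac{96582}{252} = \left(-96582\right) \frac{1}{252} = - \frac{16097}{42}$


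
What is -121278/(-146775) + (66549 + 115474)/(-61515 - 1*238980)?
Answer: 648467119/2940343575 ≈ 0.22054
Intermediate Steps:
-121278/(-146775) + (66549 + 115474)/(-61515 - 1*238980) = -121278*(-1/146775) + 182023/(-61515 - 238980) = 40426/48925 + 182023/(-300495) = 40426/48925 + 182023*(-1/300495) = 40426/48925 - 182023/300495 = 648467119/2940343575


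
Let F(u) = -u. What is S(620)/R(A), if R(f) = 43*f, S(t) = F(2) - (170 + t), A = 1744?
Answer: -99/9374 ≈ -0.010561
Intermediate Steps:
S(t) = -172 - t (S(t) = -1*2 - (170 + t) = -2 + (-170 - t) = -172 - t)
S(620)/R(A) = (-172 - 1*620)/((43*1744)) = (-172 - 620)/74992 = -792*1/74992 = -99/9374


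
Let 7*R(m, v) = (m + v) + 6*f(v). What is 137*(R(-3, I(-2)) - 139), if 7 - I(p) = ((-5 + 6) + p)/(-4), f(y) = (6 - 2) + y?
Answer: -70829/4 ≈ -17707.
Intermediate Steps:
f(y) = 4 + y
I(p) = 29/4 + p/4 (I(p) = 7 - ((-5 + 6) + p)/(-4) = 7 - (1 + p)*(-1)/4 = 7 - (-1/4 - p/4) = 7 + (1/4 + p/4) = 29/4 + p/4)
R(m, v) = 24/7 + v + m/7 (R(m, v) = ((m + v) + 6*(4 + v))/7 = ((m + v) + (24 + 6*v))/7 = (24 + m + 7*v)/7 = 24/7 + v + m/7)
137*(R(-3, I(-2)) - 139) = 137*((24/7 + (29/4 + (1/4)*(-2)) + (1/7)*(-3)) - 139) = 137*((24/7 + (29/4 - 1/2) - 3/7) - 139) = 137*((24/7 + 27/4 - 3/7) - 139) = 137*(39/4 - 139) = 137*(-517/4) = -70829/4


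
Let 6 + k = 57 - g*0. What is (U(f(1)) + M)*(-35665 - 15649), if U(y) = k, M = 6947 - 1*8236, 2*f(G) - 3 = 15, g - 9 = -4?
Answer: 63526732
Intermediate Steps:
g = 5 (g = 9 - 4 = 5)
f(G) = 9 (f(G) = 3/2 + (½)*15 = 3/2 + 15/2 = 9)
M = -1289 (M = 6947 - 8236 = -1289)
k = 51 (k = -6 + (57 - 5*0) = -6 + (57 - 1*0) = -6 + (57 + 0) = -6 + 57 = 51)
U(y) = 51
(U(f(1)) + M)*(-35665 - 15649) = (51 - 1289)*(-35665 - 15649) = -1238*(-51314) = 63526732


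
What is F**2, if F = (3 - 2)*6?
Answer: 36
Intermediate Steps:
F = 6 (F = 1*6 = 6)
F**2 = 6**2 = 36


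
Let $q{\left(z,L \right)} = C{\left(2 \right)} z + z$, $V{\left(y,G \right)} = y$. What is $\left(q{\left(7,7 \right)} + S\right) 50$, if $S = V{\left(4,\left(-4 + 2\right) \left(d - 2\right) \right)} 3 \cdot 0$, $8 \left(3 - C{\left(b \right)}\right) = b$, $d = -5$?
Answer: $\frac{2625}{2} \approx 1312.5$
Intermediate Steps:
$C{\left(b \right)} = 3 - \frac{b}{8}$
$q{\left(z,L \right)} = \frac{15 z}{4}$ ($q{\left(z,L \right)} = \left(3 - \frac{1}{4}\right) z + z = \frac{11 z}{4} + z = \frac{15 z}{4}$)
$S = 0$ ($S = 4 \cdot 3 \cdot 0 = 12 \cdot 0 = 0$)
$\left(q{\left(7,7 \right)} + S\right) 50 = \left(\frac{15}{4} \cdot 7 + 0\right) 50 = \left(\frac{105}{4} + 0\right) 50 = \frac{105}{4} \cdot 50 = \frac{2625}{2}$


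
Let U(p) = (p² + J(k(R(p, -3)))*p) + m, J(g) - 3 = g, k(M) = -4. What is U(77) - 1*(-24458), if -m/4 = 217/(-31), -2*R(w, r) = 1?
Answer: 30338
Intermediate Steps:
R(w, r) = -½ (R(w, r) = -½*1 = -½)
m = 28 (m = -868/(-31) = -868*(-1)/31 = -4*(-7) = 28)
J(g) = 3 + g
U(p) = 28 + p² - p (U(p) = (p² + (3 - 4)*p) + 28 = (p² - p) + 28 = 28 + p² - p)
U(77) - 1*(-24458) = (28 + 77² - 1*77) - 1*(-24458) = (28 + 5929 - 77) + 24458 = 5880 + 24458 = 30338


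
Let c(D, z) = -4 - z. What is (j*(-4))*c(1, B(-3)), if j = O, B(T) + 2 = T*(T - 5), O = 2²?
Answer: 416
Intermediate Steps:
O = 4
B(T) = -2 + T*(-5 + T) (B(T) = -2 + T*(T - 5) = -2 + T*(-5 + T))
j = 4
(j*(-4))*c(1, B(-3)) = (4*(-4))*(-4 - (-2 + (-3)² - 5*(-3))) = -16*(-4 - (-2 + 9 + 15)) = -16*(-4 - 1*22) = -16*(-4 - 22) = -16*(-26) = 416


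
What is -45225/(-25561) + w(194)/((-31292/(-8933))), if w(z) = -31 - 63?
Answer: -10024221061/399927406 ≈ -25.065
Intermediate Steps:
w(z) = -94
-45225/(-25561) + w(194)/((-31292/(-8933))) = -45225/(-25561) - 94/((-31292/(-8933))) = -45225*(-1/25561) - 94/((-31292*(-1/8933))) = 45225/25561 - 94/31292/8933 = 45225/25561 - 94*8933/31292 = 45225/25561 - 419851/15646 = -10024221061/399927406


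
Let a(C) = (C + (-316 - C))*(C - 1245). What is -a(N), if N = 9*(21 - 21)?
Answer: -393420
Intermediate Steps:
N = 0 (N = 9*0 = 0)
a(C) = 393420 - 316*C (a(C) = -316*(-1245 + C) = 393420 - 316*C)
-a(N) = -(393420 - 316*0) = -(393420 + 0) = -1*393420 = -393420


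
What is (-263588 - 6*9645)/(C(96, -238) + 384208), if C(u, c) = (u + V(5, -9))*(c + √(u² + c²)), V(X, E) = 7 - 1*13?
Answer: -14577638113/16385208368 + 7232805*√16465/16385208368 ≈ -0.83304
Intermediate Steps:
V(X, E) = -6 (V(X, E) = 7 - 13 = -6)
C(u, c) = (-6 + u)*(c + √(c² + u²)) (C(u, c) = (u - 6)*(c + √(u² + c²)) = (-6 + u)*(c + √(c² + u²)))
(-263588 - 6*9645)/(C(96, -238) + 384208) = (-263588 - 6*9645)/((-6*(-238) - 6*√((-238)² + 96²) - 238*96 + 96*√((-238)² + 96²)) + 384208) = (-263588 - 57870)/((1428 - 6*√(56644 + 9216) - 22848 + 96*√(56644 + 9216)) + 384208) = -321458/((1428 - 12*√16465 - 22848 + 96*√65860) + 384208) = -321458/((1428 - 12*√16465 - 22848 + 96*(2*√16465)) + 384208) = -321458/((1428 - 12*√16465 - 22848 + 192*√16465) + 384208) = -321458/((-21420 + 180*√16465) + 384208) = -321458/(362788 + 180*√16465)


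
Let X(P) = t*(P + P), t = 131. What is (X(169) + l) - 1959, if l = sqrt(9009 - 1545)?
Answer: 42319 + 2*sqrt(1866) ≈ 42405.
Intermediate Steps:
l = 2*sqrt(1866) (l = sqrt(7464) = 2*sqrt(1866) ≈ 86.394)
X(P) = 262*P (X(P) = 131*(P + P) = 131*(2*P) = 262*P)
(X(169) + l) - 1959 = (262*169 + 2*sqrt(1866)) - 1959 = (44278 + 2*sqrt(1866)) - 1959 = 42319 + 2*sqrt(1866)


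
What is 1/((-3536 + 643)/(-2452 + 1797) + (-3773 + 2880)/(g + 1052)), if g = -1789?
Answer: 482735/2717056 ≈ 0.17767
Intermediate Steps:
1/((-3536 + 643)/(-2452 + 1797) + (-3773 + 2880)/(g + 1052)) = 1/((-3536 + 643)/(-2452 + 1797) + (-3773 + 2880)/(-1789 + 1052)) = 1/(-2893/(-655) - 893/(-737)) = 1/(-2893*(-1/655) - 893*(-1/737)) = 1/(2893/655 + 893/737) = 1/(2717056/482735) = 482735/2717056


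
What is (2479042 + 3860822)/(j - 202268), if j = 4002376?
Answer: 1584966/950027 ≈ 1.6683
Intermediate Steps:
(2479042 + 3860822)/(j - 202268) = (2479042 + 3860822)/(4002376 - 202268) = 6339864/3800108 = 6339864*(1/3800108) = 1584966/950027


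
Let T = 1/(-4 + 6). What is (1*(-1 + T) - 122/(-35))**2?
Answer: 43681/4900 ≈ 8.9145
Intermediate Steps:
T = 1/2 ≈ 0.50000
(1*(-1 + T) - 122/(-35))**2 = (1*(-1 + 1/2) - 122/(-35))**2 = (1*(-1/2) - 122*(-1/35))**2 = (-1/2 + 122/35)**2 = (209/70)**2 = 43681/4900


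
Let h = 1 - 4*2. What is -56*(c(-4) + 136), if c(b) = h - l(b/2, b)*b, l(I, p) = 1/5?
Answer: -36344/5 ≈ -7268.8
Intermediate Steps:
l(I, p) = ⅕
h = -7 (h = 1 - 8 = -7)
c(b) = -7 - b/5
-56*(c(-4) + 136) = -56*((-7 - ⅕*(-4)) + 136) = -56*((-7 + ⅘) + 136) = -56*(-31/5 + 136) = -56*649/5 = -36344/5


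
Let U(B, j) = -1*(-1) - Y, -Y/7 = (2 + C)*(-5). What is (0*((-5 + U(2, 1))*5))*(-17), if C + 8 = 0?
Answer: 0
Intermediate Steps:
C = -8 (C = -8 + 0 = -8)
Y = -210 (Y = -7*(2 - 8)*(-5) = -(-42)*(-5) = -7*30 = -210)
U(B, j) = 211 (U(B, j) = -1*(-1) - 1*(-210) = 1 + 210 = 211)
(0*((-5 + U(2, 1))*5))*(-17) = (0*((-5 + 211)*5))*(-17) = (0*(206*5))*(-17) = (0*1030)*(-17) = 0*(-17) = 0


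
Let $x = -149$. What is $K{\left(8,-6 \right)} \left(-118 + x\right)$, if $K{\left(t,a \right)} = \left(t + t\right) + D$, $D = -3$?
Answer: $-3471$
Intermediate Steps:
$K{\left(t,a \right)} = -3 + 2 t$ ($K{\left(t,a \right)} = \left(t + t\right) - 3 = 2 t - 3 = -3 + 2 t$)
$K{\left(8,-6 \right)} \left(-118 + x\right) = \left(-3 + 2 \cdot 8\right) \left(-118 - 149\right) = \left(-3 + 16\right) \left(-267\right) = 13 \left(-267\right) = -3471$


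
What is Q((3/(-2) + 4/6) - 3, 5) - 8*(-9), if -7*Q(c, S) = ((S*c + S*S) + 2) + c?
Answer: 500/7 ≈ 71.429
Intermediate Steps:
Q(c, S) = -2/7 - c/7 - S²/7 - S*c/7 (Q(c, S) = -(((S*c + S*S) + 2) + c)/7 = -(((S*c + S²) + 2) + c)/7 = -(((S² + S*c) + 2) + c)/7 = -((2 + S² + S*c) + c)/7 = -(2 + c + S² + S*c)/7 = -2/7 - c/7 - S²/7 - S*c/7)
Q((3/(-2) + 4/6) - 3, 5) - 8*(-9) = (-2/7 - ((3/(-2) + 4/6) - 3)/7 - ⅐*5² - ⅐*5*((3/(-2) + 4/6) - 3)) - 8*(-9) = (-2/7 - ((3*(-½) + 4*(⅙)) - 3)/7 - ⅐*25 - ⅐*5*((3*(-½) + 4*(⅙)) - 3)) + 72 = (-2/7 - ((-3/2 + ⅔) - 3)/7 - 25/7 - ⅐*5*((-3/2 + ⅔) - 3)) + 72 = (-2/7 - (-⅚ - 3)/7 - 25/7 - ⅐*5*(-⅚ - 3)) + 72 = (-2/7 - ⅐*(-23/6) - 25/7 - ⅐*5*(-23/6)) + 72 = (-2/7 + 23/42 - 25/7 + 115/42) + 72 = -4/7 + 72 = 500/7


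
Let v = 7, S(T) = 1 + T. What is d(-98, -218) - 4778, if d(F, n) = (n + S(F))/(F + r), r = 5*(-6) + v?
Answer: -577823/121 ≈ -4775.4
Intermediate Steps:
r = -23 (r = 5*(-6) + 7 = -30 + 7 = -23)
d(F, n) = (1 + F + n)/(-23 + F) (d(F, n) = (n + (1 + F))/(F - 23) = (1 + F + n)/(-23 + F))
d(-98, -218) - 4778 = (1 - 98 - 218)/(-23 - 98) - 4778 = -315/(-121) - 4778 = -1/121*(-315) - 4778 = 315/121 - 4778 = -577823/121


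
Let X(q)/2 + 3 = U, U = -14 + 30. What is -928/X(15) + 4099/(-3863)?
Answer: -1845719/50219 ≈ -36.753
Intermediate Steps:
U = 16
X(q) = 26 (X(q) = -6 + 2*16 = -6 + 32 = 26)
-928/X(15) + 4099/(-3863) = -928/26 + 4099/(-3863) = -928*1/26 + 4099*(-1/3863) = -464/13 - 4099/3863 = -1845719/50219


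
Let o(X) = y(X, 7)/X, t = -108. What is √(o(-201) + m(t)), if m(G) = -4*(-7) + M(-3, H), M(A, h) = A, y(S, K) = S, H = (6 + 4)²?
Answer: √26 ≈ 5.0990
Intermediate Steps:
H = 100 (H = 10² = 100)
m(G) = 25 (m(G) = -4*(-7) - 3 = 28 - 3 = 25)
o(X) = 1 (o(X) = X/X = 1)
√(o(-201) + m(t)) = √(1 + 25) = √26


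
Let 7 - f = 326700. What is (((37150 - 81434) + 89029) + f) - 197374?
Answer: -479322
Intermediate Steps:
f = -326693 (f = 7 - 1*326700 = 7 - 326700 = -326693)
(((37150 - 81434) + 89029) + f) - 197374 = (((37150 - 81434) + 89029) - 326693) - 197374 = ((-44284 + 89029) - 326693) - 197374 = (44745 - 326693) - 197374 = -281948 - 197374 = -479322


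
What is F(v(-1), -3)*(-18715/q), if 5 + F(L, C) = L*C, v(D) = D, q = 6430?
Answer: 3743/643 ≈ 5.8212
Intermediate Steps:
F(L, C) = -5 + C*L (F(L, C) = -5 + L*C = -5 + C*L)
F(v(-1), -3)*(-18715/q) = (-5 - 3*(-1))*(-18715/6430) = (-5 + 3)*(-18715*1/6430) = -2*(-3743/1286) = 3743/643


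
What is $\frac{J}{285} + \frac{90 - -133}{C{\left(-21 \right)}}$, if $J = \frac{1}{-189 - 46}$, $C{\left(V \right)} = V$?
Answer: $- \frac{1659494}{156275} \approx -10.619$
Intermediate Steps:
$J = - \frac{1}{235}$ ($J = \frac{1}{-235} = - \frac{1}{235} \approx -0.0042553$)
$\frac{J}{285} + \frac{90 - -133}{C{\left(-21 \right)}} = - \frac{1}{235 \cdot 285} + \frac{90 - -133}{-21} = \left(- \frac{1}{235}\right) \frac{1}{285} + \left(90 + 133\right) \left(- \frac{1}{21}\right) = - \frac{1}{66975} + 223 \left(- \frac{1}{21}\right) = - \frac{1}{66975} - \frac{223}{21} = - \frac{1659494}{156275}$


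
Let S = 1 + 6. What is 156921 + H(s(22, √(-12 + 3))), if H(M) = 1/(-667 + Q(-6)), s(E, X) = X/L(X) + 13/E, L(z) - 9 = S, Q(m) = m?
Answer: 105607832/673 ≈ 1.5692e+5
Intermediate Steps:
S = 7
L(z) = 16 (L(z) = 9 + 7 = 16)
s(E, X) = 13/E + X/16 (s(E, X) = X/16 + 13/E = 13/E + X/16)
H(M) = -1/673 (H(M) = 1/(-667 - 6) = 1/(-673) = -1/673)
156921 + H(s(22, √(-12 + 3))) = 156921 - 1/673 = 105607832/673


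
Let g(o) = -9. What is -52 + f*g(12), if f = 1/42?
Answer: -731/14 ≈ -52.214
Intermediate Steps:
f = 1/42 ≈ 0.023810
-52 + f*g(12) = -52 + (1/42)*(-9) = -52 - 3/14 = -731/14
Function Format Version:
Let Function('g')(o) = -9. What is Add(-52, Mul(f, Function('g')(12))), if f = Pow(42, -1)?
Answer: Rational(-731, 14) ≈ -52.214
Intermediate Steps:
f = Rational(1, 42) ≈ 0.023810
Add(-52, Mul(f, Function('g')(12))) = Add(-52, Mul(Rational(1, 42), -9)) = Add(-52, Rational(-3, 14)) = Rational(-731, 14)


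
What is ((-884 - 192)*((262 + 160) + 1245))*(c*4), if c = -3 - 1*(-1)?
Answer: 14349536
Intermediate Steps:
c = -2 (c = -3 + 1 = -2)
((-884 - 192)*((262 + 160) + 1245))*(c*4) = ((-884 - 192)*((262 + 160) + 1245))*(-2*4) = -1076*(422 + 1245)*(-8) = -1076*1667*(-8) = -1793692*(-8) = 14349536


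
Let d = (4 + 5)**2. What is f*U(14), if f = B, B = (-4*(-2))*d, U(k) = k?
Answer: 9072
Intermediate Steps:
d = 81 (d = 9**2 = 81)
B = 648 (B = -4*(-2)*81 = 8*81 = 648)
f = 648
f*U(14) = 648*14 = 9072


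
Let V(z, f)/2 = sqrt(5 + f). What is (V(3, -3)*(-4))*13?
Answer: -104*sqrt(2) ≈ -147.08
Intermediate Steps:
V(z, f) = 2*sqrt(5 + f)
(V(3, -3)*(-4))*13 = ((2*sqrt(5 - 3))*(-4))*13 = ((2*sqrt(2))*(-4))*13 = -8*sqrt(2)*13 = -104*sqrt(2)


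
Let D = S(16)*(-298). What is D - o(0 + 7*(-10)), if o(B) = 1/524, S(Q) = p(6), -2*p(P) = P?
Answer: 468455/524 ≈ 894.00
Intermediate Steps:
p(P) = -P/2
S(Q) = -3 (S(Q) = -½*6 = -3)
D = 894 (D = -3*(-298) = 894)
o(B) = 1/524
D - o(0 + 7*(-10)) = 894 - 1*1/524 = 894 - 1/524 = 468455/524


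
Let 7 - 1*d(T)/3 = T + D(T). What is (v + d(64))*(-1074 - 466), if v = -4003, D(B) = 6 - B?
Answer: 6160000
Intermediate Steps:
d(T) = 3 (d(T) = 21 - 3*(T + (6 - T)) = 21 - 3*6 = 21 - 18 = 3)
(v + d(64))*(-1074 - 466) = (-4003 + 3)*(-1074 - 466) = -4000*(-1540) = 6160000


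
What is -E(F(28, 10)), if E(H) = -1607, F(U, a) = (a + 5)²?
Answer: 1607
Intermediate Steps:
F(U, a) = (5 + a)²
-E(F(28, 10)) = -1*(-1607) = 1607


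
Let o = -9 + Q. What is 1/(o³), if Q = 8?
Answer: -1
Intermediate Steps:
o = -1 (o = -9 + 8 = -1)
1/(o³) = 1/((-1)³) = 1/(-1) = -1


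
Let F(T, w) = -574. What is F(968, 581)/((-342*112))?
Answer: 41/2736 ≈ 0.014985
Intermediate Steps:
F(968, 581)/((-342*112)) = -574/((-342*112)) = -574/(-38304) = -574*(-1/38304) = 41/2736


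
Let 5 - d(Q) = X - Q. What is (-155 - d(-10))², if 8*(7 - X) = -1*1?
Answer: 1306449/64 ≈ 20413.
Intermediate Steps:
X = 57/8 (X = 7 - (-1)/8 = 7 - ⅛*(-1) = 7 + ⅛ = 57/8 ≈ 7.1250)
d(Q) = -17/8 + Q (d(Q) = 5 - (57/8 - Q) = 5 + (-57/8 + Q) = -17/8 + Q)
(-155 - d(-10))² = (-155 - (-17/8 - 10))² = (-155 - 1*(-97/8))² = (-155 + 97/8)² = (-1143/8)² = 1306449/64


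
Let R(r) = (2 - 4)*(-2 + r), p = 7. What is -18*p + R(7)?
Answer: -136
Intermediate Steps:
R(r) = 4 - 2*r (R(r) = -2*(-2 + r) = 4 - 2*r)
-18*p + R(7) = -18*7 + (4 - 2*7) = -126 + (4 - 14) = -126 - 10 = -136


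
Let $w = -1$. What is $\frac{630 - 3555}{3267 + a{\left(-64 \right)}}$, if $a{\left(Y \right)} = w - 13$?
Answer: $- \frac{2925}{3253} \approx -0.89917$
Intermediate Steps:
$a{\left(Y \right)} = -14$ ($a{\left(Y \right)} = -1 - 13 = -14$)
$\frac{630 - 3555}{3267 + a{\left(-64 \right)}} = \frac{630 - 3555}{3267 - 14} = - \frac{2925}{3253}$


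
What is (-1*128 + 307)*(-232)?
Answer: -41528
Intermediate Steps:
(-1*128 + 307)*(-232) = (-128 + 307)*(-232) = 179*(-232) = -41528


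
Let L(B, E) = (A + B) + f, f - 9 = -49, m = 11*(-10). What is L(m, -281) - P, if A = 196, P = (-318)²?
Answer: -101078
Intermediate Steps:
m = -110
P = 101124
f = -40 (f = 9 - 49 = -40)
L(B, E) = 156 + B (L(B, E) = (196 + B) - 40 = 156 + B)
L(m, -281) - P = (156 - 110) - 1*101124 = 46 - 101124 = -101078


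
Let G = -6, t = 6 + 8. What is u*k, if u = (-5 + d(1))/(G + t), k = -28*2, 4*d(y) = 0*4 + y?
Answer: 133/4 ≈ 33.250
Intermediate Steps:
d(y) = y/4 (d(y) = (0*4 + y)/4 = (0 + y)/4 = y/4)
t = 14
k = -56
u = -19/32 (u = (-5 + (1/4)*1)/(-6 + 14) = (-5 + 1/4)/8 = -19/4*1/8 = -19/32 ≈ -0.59375)
u*k = -19/32*(-56) = 133/4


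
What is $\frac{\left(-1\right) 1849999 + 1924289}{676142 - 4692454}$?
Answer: $- \frac{37145}{2008156} \approx -0.018497$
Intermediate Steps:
$\frac{\left(-1\right) 1849999 + 1924289}{676142 - 4692454} = \frac{-1849999 + 1924289}{-4016312} = 74290 \left(- \frac{1}{4016312}\right) = - \frac{37145}{2008156}$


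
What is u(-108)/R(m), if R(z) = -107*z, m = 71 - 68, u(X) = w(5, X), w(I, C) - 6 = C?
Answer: 34/107 ≈ 0.31776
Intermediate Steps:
w(I, C) = 6 + C
u(X) = 6 + X
m = 3
u(-108)/R(m) = (6 - 108)/((-107*3)) = -102/(-321) = -102*(-1/321) = 34/107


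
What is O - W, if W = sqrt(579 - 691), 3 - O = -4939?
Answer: 4942 - 4*I*sqrt(7) ≈ 4942.0 - 10.583*I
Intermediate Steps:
O = 4942 (O = 3 - 1*(-4939) = 3 + 4939 = 4942)
W = 4*I*sqrt(7) (W = sqrt(-112) = 4*I*sqrt(7) ≈ 10.583*I)
O - W = 4942 - 4*I*sqrt(7)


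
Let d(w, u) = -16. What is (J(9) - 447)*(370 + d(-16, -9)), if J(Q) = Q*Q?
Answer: -129564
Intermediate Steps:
J(Q) = Q**2
(J(9) - 447)*(370 + d(-16, -9)) = (9**2 - 447)*(370 - 16) = (81 - 447)*354 = -366*354 = -129564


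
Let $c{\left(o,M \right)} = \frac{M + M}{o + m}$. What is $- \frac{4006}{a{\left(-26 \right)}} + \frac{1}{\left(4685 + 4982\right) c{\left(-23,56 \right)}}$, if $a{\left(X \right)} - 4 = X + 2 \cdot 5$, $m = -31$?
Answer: $\frac{542163947}{1624056} \approx 333.83$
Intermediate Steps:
$a{\left(X \right)} = 14 + X$ ($a{\left(X \right)} = 4 + \left(X + 2 \cdot 5\right) = 4 + \left(X + 10\right) = 4 + \left(10 + X\right) = 14 + X$)
$c{\left(o,M \right)} = \frac{2 M}{-31 + o}$ ($c{\left(o,M \right)} = \frac{M + M}{o - 31} = \frac{2 M}{-31 + o}$)
$- \frac{4006}{a{\left(-26 \right)}} + \frac{1}{\left(4685 + 4982\right) c{\left(-23,56 \right)}} = - \frac{4006}{14 - 26} + \frac{1}{\left(4685 + 4982\right) 2 \cdot 56 \frac{1}{-31 - 23}} = - \frac{4006}{-12} + \frac{1}{9667 \cdot 2 \cdot 56 \frac{1}{-54}} = \left(-4006\right) \left(- \frac{1}{12}\right) + \frac{1}{9667 \cdot 2 \cdot 56 \left(- \frac{1}{54}\right)} = \frac{2003}{6} + \frac{1}{9667 \left(- \frac{56}{27}\right)} = \frac{2003}{6} + \frac{1}{9667} \left(- \frac{27}{56}\right) = \frac{2003}{6} - \frac{27}{541352} = \frac{542163947}{1624056}$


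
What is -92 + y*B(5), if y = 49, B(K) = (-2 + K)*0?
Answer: -92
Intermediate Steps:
B(K) = 0
-92 + y*B(5) = -92 + 49*0 = -92 + 0 = -92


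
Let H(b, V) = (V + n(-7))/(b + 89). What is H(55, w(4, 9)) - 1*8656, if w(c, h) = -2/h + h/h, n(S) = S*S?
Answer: -701108/81 ≈ -8655.7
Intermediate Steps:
n(S) = S**2
w(c, h) = 1 - 2/h (w(c, h) = -2/h + 1 = 1 - 2/h)
H(b, V) = (49 + V)/(89 + b) (H(b, V) = (V + (-7)**2)/(b + 89) = (V + 49)/(89 + b) = (49 + V)/(89 + b))
H(55, w(4, 9)) - 1*8656 = (49 + (-2 + 9)/9)/(89 + 55) - 1*8656 = (49 + (1/9)*7)/144 - 8656 = (49 + 7/9)/144 - 8656 = (1/144)*(448/9) - 8656 = 28/81 - 8656 = -701108/81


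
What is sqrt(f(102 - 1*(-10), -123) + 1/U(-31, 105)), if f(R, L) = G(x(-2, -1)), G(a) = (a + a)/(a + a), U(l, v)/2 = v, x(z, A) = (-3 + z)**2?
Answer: sqrt(44310)/210 ≈ 1.0024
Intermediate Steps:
U(l, v) = 2*v
G(a) = 1 (G(a) = (2*a)/((2*a)) = (2*a)*(1/(2*a)) = 1)
f(R, L) = 1
sqrt(f(102 - 1*(-10), -123) + 1/U(-31, 105)) = sqrt(1 + 1/(2*105)) = sqrt(1 + 1/210) = sqrt(211/210) = sqrt(44310)/210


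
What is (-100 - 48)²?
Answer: 21904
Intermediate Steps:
(-100 - 48)² = (-148)² = 21904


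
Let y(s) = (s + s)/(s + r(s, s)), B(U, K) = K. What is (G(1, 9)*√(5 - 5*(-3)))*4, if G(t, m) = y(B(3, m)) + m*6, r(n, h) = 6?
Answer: 2208*√5/5 ≈ 987.45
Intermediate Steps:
y(s) = 2*s/(6 + s) (y(s) = (s + s)/(s + 6) = (2*s)/(6 + s) = 2*s/(6 + s))
G(t, m) = 6*m + 2*m/(6 + m) (G(t, m) = 2*m/(6 + m) + m*6 = 2*m/(6 + m) + 6*m = 6*m + 2*m/(6 + m))
(G(1, 9)*√(5 - 5*(-3)))*4 = ((2*9*(19 + 3*9)/(6 + 9))*√(5 - 5*(-3)))*4 = ((2*9*(19 + 27)/15)*√(5 + 15))*4 = ((2*9*(1/15)*46)*√20)*4 = (276*(2*√5)/5)*4 = (552*√5/5)*4 = 2208*√5/5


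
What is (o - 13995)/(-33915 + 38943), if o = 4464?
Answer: -3177/1676 ≈ -1.8956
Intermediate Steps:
(o - 13995)/(-33915 + 38943) = (4464 - 13995)/(-33915 + 38943) = -9531/5028 = -9531*1/5028 = -3177/1676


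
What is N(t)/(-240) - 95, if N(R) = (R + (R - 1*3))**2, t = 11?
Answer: -23161/240 ≈ -96.504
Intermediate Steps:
N(R) = (-3 + 2*R)**2 (N(R) = (R + (R - 3))**2 = (R + (-3 + R))**2 = (-3 + 2*R)**2)
N(t)/(-240) - 95 = (-3 + 2*11)**2/(-240) - 95 = (-3 + 22)**2*(-1/240) - 95 = 19**2*(-1/240) - 95 = 361*(-1/240) - 95 = -361/240 - 95 = -23161/240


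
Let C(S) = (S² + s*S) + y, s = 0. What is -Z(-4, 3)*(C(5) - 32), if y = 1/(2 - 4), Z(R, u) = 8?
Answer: 60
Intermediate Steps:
y = -½ (y = 1/(-2) = -½ ≈ -0.50000)
C(S) = -½ + S² (C(S) = (S² + 0*S) - ½ = (S² + 0) - ½ = S² - ½ = -½ + S²)
-Z(-4, 3)*(C(5) - 32) = -8*((-½ + 5²) - 32) = -8*((-½ + 25) - 32) = -8*(49/2 - 32) = -8*(-15)/2 = -1*(-60) = 60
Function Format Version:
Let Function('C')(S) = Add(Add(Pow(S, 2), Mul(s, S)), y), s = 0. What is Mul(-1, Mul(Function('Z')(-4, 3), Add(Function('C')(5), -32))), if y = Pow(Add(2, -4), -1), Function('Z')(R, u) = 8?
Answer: 60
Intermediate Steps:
y = Rational(-1, 2) (y = Pow(-2, -1) = Rational(-1, 2) ≈ -0.50000)
Function('C')(S) = Add(Rational(-1, 2), Pow(S, 2)) (Function('C')(S) = Add(Add(Pow(S, 2), Mul(0, S)), Rational(-1, 2)) = Add(Add(Pow(S, 2), 0), Rational(-1, 2)) = Add(Pow(S, 2), Rational(-1, 2)) = Add(Rational(-1, 2), Pow(S, 2)))
Mul(-1, Mul(Function('Z')(-4, 3), Add(Function('C')(5), -32))) = Mul(-1, Mul(8, Add(Add(Rational(-1, 2), Pow(5, 2)), -32))) = Mul(-1, Mul(8, Add(Add(Rational(-1, 2), 25), -32))) = Mul(-1, Mul(8, Add(Rational(49, 2), -32))) = Mul(-1, Mul(8, Rational(-15, 2))) = Mul(-1, -60) = 60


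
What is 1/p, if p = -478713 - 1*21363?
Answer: -1/500076 ≈ -1.9997e-6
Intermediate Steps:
p = -500076 (p = -478713 - 21363 = -500076)
1/p = 1/(-500076) = -1/500076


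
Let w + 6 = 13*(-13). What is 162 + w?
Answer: -13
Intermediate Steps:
w = -175 (w = -6 + 13*(-13) = -6 - 169 = -175)
162 + w = 162 - 175 = -13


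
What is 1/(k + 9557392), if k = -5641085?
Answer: 1/3916307 ≈ 2.5534e-7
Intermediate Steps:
1/(k + 9557392) = 1/(-5641085 + 9557392) = 1/3916307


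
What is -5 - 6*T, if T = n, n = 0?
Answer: -5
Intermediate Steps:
T = 0
-5 - 6*T = -5 - 6*0 = -5 + 0 = -5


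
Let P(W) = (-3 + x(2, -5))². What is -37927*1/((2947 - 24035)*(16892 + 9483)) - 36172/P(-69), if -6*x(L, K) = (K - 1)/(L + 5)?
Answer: -2464543371793/556196000 ≈ -4431.1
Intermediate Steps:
x(L, K) = -(-1 + K)/(6*(5 + L)) (x(L, K) = -(K - 1)/(6*(L + 5)) = -(-1 + K)/(6*(5 + L)))
P(W) = 400/49 (P(W) = (-3 + (1 - 1*(-5))/(6*(5 + 2)))² = (-3 + (⅙)*(1 + 5)/7)² = (-3 + (⅙)*(⅐)*6)² = (-3 + ⅐)² = (-20/7)² = 400/49)
-37927*1/((2947 - 24035)*(16892 + 9483)) - 36172/P(-69) = -37927*1/((2947 - 24035)*(16892 + 9483)) - 36172/400/49 = -37927/((-21088*26375)) - 36172*49/400 = -37927/(-556196000) - 443107/100 = -37927*(-1/556196000) - 443107/100 = 37927/556196000 - 443107/100 = -2464543371793/556196000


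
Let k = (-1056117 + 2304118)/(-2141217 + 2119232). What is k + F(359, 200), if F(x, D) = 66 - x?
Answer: -7689606/21985 ≈ -349.77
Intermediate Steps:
k = -1248001/21985 (k = 1248001/(-21985) = 1248001*(-1/21985) = -1248001/21985 ≈ -56.766)
k + F(359, 200) = -1248001/21985 + (66 - 1*359) = -1248001/21985 + (66 - 359) = -1248001/21985 - 293 = -7689606/21985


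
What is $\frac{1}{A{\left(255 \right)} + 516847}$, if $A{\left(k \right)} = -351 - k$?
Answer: $\frac{1}{516241} \approx 1.9371 \cdot 10^{-6}$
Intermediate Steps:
$\frac{1}{A{\left(255 \right)} + 516847} = \frac{1}{\left(-351 - 255\right) + 516847} = \frac{1}{-606 + 516847} = \frac{1}{516241}$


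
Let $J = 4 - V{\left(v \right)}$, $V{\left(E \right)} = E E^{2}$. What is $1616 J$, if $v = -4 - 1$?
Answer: $208464$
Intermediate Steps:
$v = -5$
$V{\left(E \right)} = E^{3}$
$J = 129$ ($J = 4 - \left(-5\right)^{3} = 4 - -125 = 4 + 125 = 129$)
$1616 J = 1616 \cdot 129 = 208464$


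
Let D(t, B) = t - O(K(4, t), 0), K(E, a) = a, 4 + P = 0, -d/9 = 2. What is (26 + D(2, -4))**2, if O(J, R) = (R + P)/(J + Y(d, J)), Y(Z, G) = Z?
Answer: 12321/16 ≈ 770.06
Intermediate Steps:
d = -18 (d = -9*2 = -18)
P = -4 (P = -4 + 0 = -4)
O(J, R) = (-4 + R)/(-18 + J) (O(J, R) = (R - 4)/(J - 18) = (-4 + R)/(-18 + J))
D(t, B) = t + 4/(-18 + t) (D(t, B) = t - (-4 + 0)/(-18 + t) = t - (-4)/(-18 + t) = t + 4/(-18 + t))
(26 + D(2, -4))**2 = (26 + (4 + 2*(-18 + 2))/(-18 + 2))**2 = (26 + (4 + 2*(-16))/(-16))**2 = (26 - (4 - 32)/16)**2 = (26 - 1/16*(-28))**2 = (26 + 7/4)**2 = (111/4)**2 = 12321/16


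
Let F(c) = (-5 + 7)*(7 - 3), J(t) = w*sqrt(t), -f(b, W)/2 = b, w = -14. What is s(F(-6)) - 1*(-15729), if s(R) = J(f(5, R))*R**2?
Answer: 15729 - 896*I*sqrt(10) ≈ 15729.0 - 2833.4*I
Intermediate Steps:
f(b, W) = -2*b
J(t) = -14*sqrt(t)
F(c) = 8 (F(c) = 2*4 = 8)
s(R) = -14*I*sqrt(10)*R**2 (s(R) = (-14*I*sqrt(10))*R**2 = -14*I*sqrt(10)*R**2)
s(F(-6)) - 1*(-15729) = -14*I*sqrt(10)*8**2 - 1*(-15729) = -14*I*sqrt(10)*64 + 15729 = -896*I*sqrt(10) + 15729 = 15729 - 896*I*sqrt(10)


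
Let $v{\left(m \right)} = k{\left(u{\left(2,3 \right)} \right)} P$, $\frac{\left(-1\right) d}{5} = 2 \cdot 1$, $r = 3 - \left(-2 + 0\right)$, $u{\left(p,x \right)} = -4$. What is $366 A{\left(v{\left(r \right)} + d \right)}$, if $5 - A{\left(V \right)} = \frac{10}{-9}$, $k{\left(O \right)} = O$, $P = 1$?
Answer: $\frac{6710}{3} \approx 2236.7$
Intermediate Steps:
$r = 5$ ($r = 3 - -2 = 3 + 2 = 5$)
$d = -10$ ($d = - 5 \cdot 2 \cdot 1 = \left(-5\right) 2 = -10$)
$v{\left(m \right)} = -4$ ($v{\left(m \right)} = \left(-4\right) 1 = -4$)
$A{\left(V \right)} = \frac{55}{9}$ ($A{\left(V \right)} = 5 - \frac{10}{-9} = 5 - 10 \left(- \frac{1}{9}\right) = 5 - - \frac{10}{9} = 5 + \frac{10}{9} = \frac{55}{9}$)
$366 A{\left(v{\left(r \right)} + d \right)} = 366 \cdot \frac{55}{9} = \frac{6710}{3}$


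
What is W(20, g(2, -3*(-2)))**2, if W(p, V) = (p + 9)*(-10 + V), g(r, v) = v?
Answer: 13456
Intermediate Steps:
W(p, V) = (-10 + V)*(9 + p) (W(p, V) = (9 + p)*(-10 + V) = (-10 + V)*(9 + p))
W(20, g(2, -3*(-2)))**2 = (-90 - 10*20 + 9*(-3*(-2)) - 3*(-2)*20)**2 = (-90 - 200 + 9*6 + 6*20)**2 = (-90 - 200 + 54 + 120)**2 = (-116)**2 = 13456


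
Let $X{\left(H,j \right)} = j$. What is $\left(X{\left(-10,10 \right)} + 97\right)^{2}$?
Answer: $11449$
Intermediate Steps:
$\left(X{\left(-10,10 \right)} + 97\right)^{2} = \left(10 + 97\right)^{2} = 107^{2} = 11449$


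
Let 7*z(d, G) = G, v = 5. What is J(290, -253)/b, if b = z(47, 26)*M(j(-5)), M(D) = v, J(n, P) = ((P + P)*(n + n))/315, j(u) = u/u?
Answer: -29348/585 ≈ -50.168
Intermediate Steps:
j(u) = 1
z(d, G) = G/7
J(n, P) = 4*P*n/315 (J(n, P) = ((2*P)*(2*n))*(1/315) = (4*P*n)*(1/315) = 4*P*n/315)
M(D) = 5
b = 130/7 (b = ((1/7)*26)*5 = (26/7)*5 = 130/7 ≈ 18.571)
J(290, -253)/b = ((4/315)*(-253)*290)/(130/7) = -58696/63*7/130 = -29348/585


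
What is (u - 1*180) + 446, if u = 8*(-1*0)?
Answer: 266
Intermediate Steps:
u = 0 (u = 8*0 = 0)
(u - 1*180) + 446 = (0 - 1*180) + 446 = (0 - 180) + 446 = -180 + 446 = 266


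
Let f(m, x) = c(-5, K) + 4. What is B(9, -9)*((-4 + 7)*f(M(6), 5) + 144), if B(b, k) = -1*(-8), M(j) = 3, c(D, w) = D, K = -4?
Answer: 1128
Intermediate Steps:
f(m, x) = -1 (f(m, x) = -5 + 4 = -1)
B(b, k) = 8
B(9, -9)*((-4 + 7)*f(M(6), 5) + 144) = 8*((-4 + 7)*(-1) + 144) = 8*(3*(-1) + 144) = 8*(-3 + 144) = 8*141 = 1128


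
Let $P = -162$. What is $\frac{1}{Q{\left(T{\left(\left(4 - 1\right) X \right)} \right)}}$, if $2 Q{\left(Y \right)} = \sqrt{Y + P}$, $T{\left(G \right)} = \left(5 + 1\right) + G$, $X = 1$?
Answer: $- \frac{2 i \sqrt{17}}{51} \approx - 0.16169 i$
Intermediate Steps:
$T{\left(G \right)} = 6 + G$
$Q{\left(Y \right)} = \frac{\sqrt{-162 + Y}}{2}$ ($Q{\left(Y \right)} = \frac{\sqrt{Y - 162}}{2} = \frac{\sqrt{-162 + Y}}{2}$)
$\frac{1}{Q{\left(T{\left(\left(4 - 1\right) X \right)} \right)}} = \frac{1}{\frac{1}{2} \sqrt{-162 + \left(6 + \left(4 - 1\right) 1\right)}} = \frac{1}{\frac{1}{2} \sqrt{-162 + \left(6 + 3 \cdot 1\right)}} = \frac{1}{\frac{1}{2} \sqrt{-162 + \left(6 + 3\right)}} = \frac{1}{\frac{1}{2} \sqrt{-162 + 9}} = \frac{1}{\frac{1}{2} \sqrt{-153}} = \frac{1}{\frac{1}{2} \cdot 3 i \sqrt{17}} = \frac{1}{\frac{3}{2} i \sqrt{17}} = - \frac{2 i \sqrt{17}}{51}$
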